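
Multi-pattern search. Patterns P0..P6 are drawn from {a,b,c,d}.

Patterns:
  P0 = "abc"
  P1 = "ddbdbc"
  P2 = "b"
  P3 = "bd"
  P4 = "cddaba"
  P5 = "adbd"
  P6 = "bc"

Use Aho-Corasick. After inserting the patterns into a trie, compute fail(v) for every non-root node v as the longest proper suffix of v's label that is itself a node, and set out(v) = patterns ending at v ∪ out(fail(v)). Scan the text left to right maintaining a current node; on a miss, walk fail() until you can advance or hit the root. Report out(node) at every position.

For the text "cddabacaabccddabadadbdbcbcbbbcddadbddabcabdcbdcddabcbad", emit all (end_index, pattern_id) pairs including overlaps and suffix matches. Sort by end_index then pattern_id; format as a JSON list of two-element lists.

Build:
Trie (insert patterns):
  0='ε' goto a→1 b→10 c→12 d→4
  1='a' goto b→2 d→18
  2='ab' goto c→3
  3='abc' goto ·  ←P0
  4='d' goto d→5
  5='dd' goto b→6
  6='ddb' goto d→7
  7='ddbd' goto b→8
  8='ddbdb' goto c→9
  9='ddbdbc' goto ·  ←P1
  10='b' goto c→21 d→11  ←P2
  11='bd' goto ·  ←P3
  12='c' goto d→13
  13='cd' goto d→14
  14='cdd' goto a→15
  15='cdda' goto b→16
  16='cddab' goto a→17
  17='cddaba' goto ·  ←P4
  18='ad' goto b→19
  19='adb' goto d→20
  20='adbd' goto ·  ←P5
  21='bc' goto ·  ←P6

BFS fail/out derivation:
  fail(1) 'a': from fail(0)=0 chase 'a': 0 ⇒ 0;  out=∅∪out(0)=∅
  fail(4) 'd': from fail(0)=0 chase 'd': 0 ⇒ 0;  out=∅∪out(0)=∅
  fail(10) 'b': from fail(0)=0 chase 'b': 0 ⇒ 0;  out={2}∪out(0)={2}
  fail(12) 'c': from fail(0)=0 chase 'c': 0 ⇒ 0;  out=∅∪out(0)=∅
  fail(2) 'ab': from fail(1)=0 chase 'b': 0 ⇒ 10;  out=∅∪out(10)={2}
  fail(5) 'dd': from fail(4)=0 chase 'd': 0 ⇒ 4;  out=∅∪out(4)=∅
  fail(11) 'bd': from fail(10)=0 chase 'd': 0 ⇒ 4;  out={3}∪out(4)={3}
  fail(13) 'cd': from fail(12)=0 chase 'd': 0 ⇒ 4;  out=∅∪out(4)=∅
  fail(18) 'ad': from fail(1)=0 chase 'd': 0 ⇒ 4;  out=∅∪out(4)=∅
  fail(21) 'bc': from fail(10)=0 chase 'c': 0 ⇒ 12;  out={6}∪out(12)={6}
  fail(3) 'abc': from fail(2)=10 chase 'c': 10 ⇒ 21;  out={0}∪out(21)={0,6}
  fail(6) 'ddb': from fail(5)=4 chase 'b': 4→0 ⇒ 10;  out=∅∪out(10)={2}
  fail(14) 'cdd': from fail(13)=4 chase 'd': 4 ⇒ 5;  out=∅∪out(5)=∅
  fail(19) 'adb': from fail(18)=4 chase 'b': 4→0 ⇒ 10;  out=∅∪out(10)={2}
  fail(7) 'ddbd': from fail(6)=10 chase 'd': 10 ⇒ 11;  out=∅∪out(11)={3}
  fail(15) 'cdda': from fail(14)=5 chase 'a': 5→4→0 ⇒ 1;  out=∅∪out(1)=∅
  fail(20) 'adbd': from fail(19)=10 chase 'd': 10 ⇒ 11;  out={5}∪out(11)={3,5}
  fail(8) 'ddbdb': from fail(7)=11 chase 'b': 11→4→0 ⇒ 10;  out=∅∪out(10)={2}
  fail(16) 'cddab': from fail(15)=1 chase 'b': 1 ⇒ 2;  out=∅∪out(2)={2}
  fail(9) 'ddbdbc': from fail(8)=10 chase 'c': 10 ⇒ 21;  out={1}∪out(21)={1,6}
  fail(17) 'cddaba': from fail(16)=2 chase 'a': 2→10→0 ⇒ 1;  out={4}∪out(1)={4}

Scan:
pos 0 'c': at 12
pos 1 'd': at 13
pos 2 'd': at 14
pos 3 'a': at 15
pos 4 'b': at 16  ** P2@[4:4]
pos 5 'a': at 17  ** P4@[0:5]
pos 6 'c': at 12 (fail-walked)
pos 7 'a': at 1 (fail-walked)
pos 8 'a': at 1 (fail-walked)
pos 9 'b': at 2  ** P2@[9:9]
pos 10 'c': at 3  ** P0@[8:10],P6@[9:10]
pos 11 'c': at 12 (fail-walked)
pos 12 'd': at 13
pos 13 'd': at 14
pos 14 'a': at 15
pos 15 'b': at 16  ** P2@[15:15]
pos 16 'a': at 17  ** P4@[11:16]
pos 17 'd': at 18 (fail-walked)
pos 18 'a': at 1 (fail-walked)
pos 19 'd': at 18
pos 20 'b': at 19  ** P2@[20:20]
pos 21 'd': at 20  ** P3@[20:21],P5@[18:21]
pos 22 'b': at 10 (fail-walked)  ** P2@[22:22]
pos 23 'c': at 21  ** P6@[22:23]
pos 24 'b': at 10 (fail-walked)  ** P2@[24:24]
pos 25 'c': at 21  ** P6@[24:25]
pos 26 'b': at 10 (fail-walked)  ** P2@[26:26]
pos 27 'b': at 10 (fail-walked)  ** P2@[27:27]
pos 28 'b': at 10 (fail-walked)  ** P2@[28:28]
pos 29 'c': at 21  ** P6@[28:29]
pos 30 'd': at 13 (fail-walked)
pos 31 'd': at 14
pos 32 'a': at 15
pos 33 'd': at 18 (fail-walked)
pos 34 'b': at 19  ** P2@[34:34]
pos 35 'd': at 20  ** P3@[34:35],P5@[32:35]
pos 36 'd': at 5 (fail-walked)
pos 37 'a': at 1 (fail-walked)
pos 38 'b': at 2  ** P2@[38:38]
pos 39 'c': at 3  ** P0@[37:39],P6@[38:39]
pos 40 'a': at 1 (fail-walked)
pos 41 'b': at 2  ** P2@[41:41]
pos 42 'd': at 11 (fail-walked)  ** P3@[41:42]
pos 43 'c': at 12 (fail-walked)
pos 44 'b': at 10 (fail-walked)  ** P2@[44:44]
pos 45 'd': at 11  ** P3@[44:45]
pos 46 'c': at 12 (fail-walked)
pos 47 'd': at 13
pos 48 'd': at 14
pos 49 'a': at 15
pos 50 'b': at 16  ** P2@[50:50]
pos 51 'c': at 3 (fail-walked)  ** P0@[49:51],P6@[50:51]
pos 52 'b': at 10 (fail-walked)  ** P2@[52:52]
pos 53 'a': at 1 (fail-walked)
pos 54 'd': at 18

All matches (sorted): [[4,2],[5,4],[9,2],[10,0],[10,6],[15,2],[16,4],[20,2],[21,3],[21,5],[22,2],[23,6],[24,2],[25,6],[26,2],[27,2],[28,2],[29,6],[34,2],[35,3],[35,5],[38,2],[39,0],[39,6],[41,2],[42,3],[44,2],[45,3],[50,2],[51,0],[51,6],[52,2]]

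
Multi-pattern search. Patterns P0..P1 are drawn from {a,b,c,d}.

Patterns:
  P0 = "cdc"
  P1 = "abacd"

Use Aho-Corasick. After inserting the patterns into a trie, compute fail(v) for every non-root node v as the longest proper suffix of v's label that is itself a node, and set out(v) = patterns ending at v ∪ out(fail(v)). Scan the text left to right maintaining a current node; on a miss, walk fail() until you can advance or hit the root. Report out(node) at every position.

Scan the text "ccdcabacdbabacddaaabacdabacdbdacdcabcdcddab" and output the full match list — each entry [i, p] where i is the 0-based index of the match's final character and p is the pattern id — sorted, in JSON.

Construct AC machine:
Trie nodes:
  0='ε' goto a→4 c→1
  1='c' goto d→2
  2='cd' goto c→3
  3='cdc' goto ·  ←P0
  4='a' goto b→5
  5='ab' goto a→6
  6='aba' goto c→7
  7='abac' goto d→8
  8='abacd' goto ·  ←P1

BFS fail/out derivation:
  fail(1) 'c': from fail(0)=0 chase 'c': 0 ⇒ 0;  out=∅∪out(0)=∅
  fail(4) 'a': from fail(0)=0 chase 'a': 0 ⇒ 0;  out=∅∪out(0)=∅
  fail(2) 'cd': from fail(1)=0 chase 'd': 0 ⇒ 0;  out=∅∪out(0)=∅
  fail(5) 'ab': from fail(4)=0 chase 'b': 0 ⇒ 0;  out=∅∪out(0)=∅
  fail(3) 'cdc': from fail(2)=0 chase 'c': 0 ⇒ 1;  out={0}∪out(1)={0}
  fail(6) 'aba': from fail(5)=0 chase 'a': 0 ⇒ 4;  out=∅∪out(4)=∅
  fail(7) 'abac': from fail(6)=4 chase 'c': 4→0 ⇒ 1;  out=∅∪out(1)=∅
  fail(8) 'abacd': from fail(7)=1 chase 'd': 1 ⇒ 2;  out={1}∪out(2)={1}

Run:
pos 0 'c': at 1
pos 1 'c': at 1 (via fail)
pos 2 'd': at 2
pos 3 'c': at 3  ** P0@[1:3]
pos 4 'a': at 4 (via fail)
pos 5 'b': at 5
pos 6 'a': at 6
pos 7 'c': at 7
pos 8 'd': at 8  ** P1@[4:8]
pos 9 'b': at 0 (via fail)
pos 10 'a': at 4
pos 11 'b': at 5
pos 12 'a': at 6
pos 13 'c': at 7
pos 14 'd': at 8  ** P1@[10:14]
pos 15 'd': at 0 (via fail)
pos 16 'a': at 4
pos 17 'a': at 4 (via fail)
pos 18 'a': at 4 (via fail)
pos 19 'b': at 5
pos 20 'a': at 6
pos 21 'c': at 7
pos 22 'd': at 8  ** P1@[18:22]
pos 23 'a': at 4 (via fail)
pos 24 'b': at 5
pos 25 'a': at 6
pos 26 'c': at 7
pos 27 'd': at 8  ** P1@[23:27]
pos 28 'b': at 0 (via fail)
pos 29 'd': at 0
pos 30 'a': at 4
pos 31 'c': at 1 (via fail)
pos 32 'd': at 2
pos 33 'c': at 3  ** P0@[31:33]
pos 34 'a': at 4 (via fail)
pos 35 'b': at 5
pos 36 'c': at 1 (via fail)
pos 37 'd': at 2
pos 38 'c': at 3  ** P0@[36:38]
pos 39 'd': at 2 (via fail)
pos 40 'd': at 0 (via fail)
pos 41 'a': at 4
pos 42 'b': at 5

All matches (sorted): [[3,0],[8,1],[14,1],[22,1],[27,1],[33,0],[38,0]]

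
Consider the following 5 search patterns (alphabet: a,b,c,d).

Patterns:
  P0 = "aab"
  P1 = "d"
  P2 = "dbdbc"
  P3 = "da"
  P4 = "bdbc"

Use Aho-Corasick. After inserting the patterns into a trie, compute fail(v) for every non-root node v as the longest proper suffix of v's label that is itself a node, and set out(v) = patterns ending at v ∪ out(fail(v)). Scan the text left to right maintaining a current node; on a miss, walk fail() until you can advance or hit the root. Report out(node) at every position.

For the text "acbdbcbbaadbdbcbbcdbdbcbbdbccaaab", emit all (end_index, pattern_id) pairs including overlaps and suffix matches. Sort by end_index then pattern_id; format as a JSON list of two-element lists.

Build:
Trie (insert patterns):
  n0 'ε': a→1 b→10 d→4
  n1 'a': a→2
  n2 'aa': b→3
  n3 'aab': ·  ←P0
  n4 'd': a→9 b→5  ←P1
  n5 'db': d→6
  n6 'dbd': b→7
  n7 'dbdb': c→8
  n8 'dbdbc': ·  ←P2
  n9 'da': ·  ←P3
  n10 'b': d→11
  n11 'bd': b→12
  n12 'bdb': c→13
  n13 'bdbc': ·  ←P4

BFS fail/out derivation:
  fail(1) 'a': from fail(0)=0 chase 'a': 0 ⇒ 0;  out=∅∪out(0)=∅
  fail(4) 'd': from fail(0)=0 chase 'd': 0 ⇒ 0;  out={1}∪out(0)={1}
  fail(10) 'b': from fail(0)=0 chase 'b': 0 ⇒ 0;  out=∅∪out(0)=∅
  fail(2) 'aa': from fail(1)=0 chase 'a': 0 ⇒ 1;  out=∅∪out(1)=∅
  fail(5) 'db': from fail(4)=0 chase 'b': 0 ⇒ 10;  out=∅∪out(10)=∅
  fail(9) 'da': from fail(4)=0 chase 'a': 0 ⇒ 1;  out={3}∪out(1)={3}
  fail(11) 'bd': from fail(10)=0 chase 'd': 0 ⇒ 4;  out=∅∪out(4)={1}
  fail(3) 'aab': from fail(2)=1 chase 'b': 1→0 ⇒ 10;  out={0}∪out(10)={0}
  fail(6) 'dbd': from fail(5)=10 chase 'd': 10 ⇒ 11;  out=∅∪out(11)={1}
  fail(12) 'bdb': from fail(11)=4 chase 'b': 4 ⇒ 5;  out=∅∪out(5)=∅
  fail(7) 'dbdb': from fail(6)=11 chase 'b': 11 ⇒ 12;  out=∅∪out(12)=∅
  fail(13) 'bdbc': from fail(12)=5 chase 'c': 5→10→0 ⇒ 0;  out={4}∪out(0)={4}
  fail(8) 'dbdbc': from fail(7)=12 chase 'c': 12 ⇒ 13;  out={2}∪out(13)={2,4}

Run:
[0] read 'a'  n0⇒n1
[1] read 'c'  n1⇒n0 (fail-walked)
[2] read 'b'  n0⇒n10
[3] read 'd'  n10⇒n11  emit P1@[3:3]
[4] read 'b'  n11⇒n12
[5] read 'c'  n12⇒n13  emit P4@[2:5]
[6] read 'b'  n13⇒n10 (fail-walked)
[7] read 'b'  n10⇒n10 (fail-walked)
[8] read 'a'  n10⇒n1 (fail-walked)
[9] read 'a'  n1⇒n2
[10] read 'd'  n2⇒n4 (fail-walked)  emit P1@[10:10]
[11] read 'b'  n4⇒n5
[12] read 'd'  n5⇒n6  emit P1@[12:12]
[13] read 'b'  n6⇒n7
[14] read 'c'  n7⇒n8  emit P2@[10:14],P4@[11:14]
[15] read 'b'  n8⇒n10 (fail-walked)
[16] read 'b'  n10⇒n10 (fail-walked)
[17] read 'c'  n10⇒n0 (fail-walked)
[18] read 'd'  n0⇒n4  emit P1@[18:18]
[19] read 'b'  n4⇒n5
[20] read 'd'  n5⇒n6  emit P1@[20:20]
[21] read 'b'  n6⇒n7
[22] read 'c'  n7⇒n8  emit P2@[18:22],P4@[19:22]
[23] read 'b'  n8⇒n10 (fail-walked)
[24] read 'b'  n10⇒n10 (fail-walked)
[25] read 'd'  n10⇒n11  emit P1@[25:25]
[26] read 'b'  n11⇒n12
[27] read 'c'  n12⇒n13  emit P4@[24:27]
[28] read 'c'  n13⇒n0 (fail-walked)
[29] read 'a'  n0⇒n1
[30] read 'a'  n1⇒n2
[31] read 'a'  n2⇒n2 (fail-walked)
[32] read 'b'  n2⇒n3  emit P0@[30:32]

All matches (sorted): [[3,1],[5,4],[10,1],[12,1],[14,2],[14,4],[18,1],[20,1],[22,2],[22,4],[25,1],[27,4],[32,0]]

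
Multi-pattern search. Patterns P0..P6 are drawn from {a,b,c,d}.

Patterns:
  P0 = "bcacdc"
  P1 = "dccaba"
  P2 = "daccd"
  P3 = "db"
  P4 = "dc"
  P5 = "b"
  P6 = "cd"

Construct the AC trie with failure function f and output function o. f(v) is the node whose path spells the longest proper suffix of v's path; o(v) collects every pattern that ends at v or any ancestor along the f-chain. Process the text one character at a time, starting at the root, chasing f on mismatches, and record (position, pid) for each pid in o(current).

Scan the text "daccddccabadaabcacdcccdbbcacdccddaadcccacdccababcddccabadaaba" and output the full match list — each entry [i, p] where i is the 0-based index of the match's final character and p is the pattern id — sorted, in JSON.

Construct AC machine:
Trie nodes:
  0='ε' goto b→1 c→18 d→7
  1='b' goto c→2  ←P5
  2='bc' goto a→3
  3='bca' goto c→4
  4='bcac' goto d→5
  5='bcacd' goto c→6
  6='bcacdc' goto ·  ←P0
  7='d' goto a→13 b→17 c→8
  8='dc' goto c→9  ←P4
  9='dcc' goto a→10
  10='dcca' goto b→11
  11='dccab' goto a→12
  12='dccaba' goto ·  ←P1
  13='da' goto c→14
  14='dac' goto c→15
  15='dacc' goto d→16
  16='daccd' goto ·  ←P2
  17='db' goto ·  ←P3
  18='c' goto d→19
  19='cd' goto ·  ←P6

Failure links (BFS by depth):
  n1('b'): parent n0 fail=0; on 'b' 0 → fail=0;  out {5}∪∅={5}
  n7('d'): parent n0 fail=0; on 'd' 0 → fail=0;  out ∅∪∅=∅
  n18('c'): parent n0 fail=0; on 'c' 0 → fail=0;  out ∅∪∅=∅
  n2('bc'): parent n1 fail=0; on 'c' 0 → fail=18;  out ∅∪∅=∅
  n8('dc'): parent n7 fail=0; on 'c' 0 → fail=18;  out {4}∪∅={4}
  n13('da'): parent n7 fail=0; on 'a' 0 → fail=0;  out ∅∪∅=∅
  n17('db'): parent n7 fail=0; on 'b' 0 → fail=1;  out {3}∪{5}={3,5}
  n19('cd'): parent n18 fail=0; on 'd' 0 → fail=7;  out {6}∪∅={6}
  n3('bca'): parent n2 fail=18; on 'a' 18→0 → fail=0;  out ∅∪∅=∅
  n9('dcc'): parent n8 fail=18; on 'c' 18→0 → fail=18;  out ∅∪∅=∅
  n14('dac'): parent n13 fail=0; on 'c' 0 → fail=18;  out ∅∪∅=∅
  n4('bcac'): parent n3 fail=0; on 'c' 0 → fail=18;  out ∅∪∅=∅
  n10('dcca'): parent n9 fail=18; on 'a' 18→0 → fail=0;  out ∅∪∅=∅
  n15('dacc'): parent n14 fail=18; on 'c' 18→0 → fail=18;  out ∅∪∅=∅
  n5('bcacd'): parent n4 fail=18; on 'd' 18 → fail=19;  out ∅∪{6}={6}
  n11('dccab'): parent n10 fail=0; on 'b' 0 → fail=1;  out ∅∪{5}={5}
  n16('daccd'): parent n15 fail=18; on 'd' 18 → fail=19;  out {2}∪{6}={2,6}
  n6('bcacdc'): parent n5 fail=19; on 'c' 19→7 → fail=8;  out {0}∪{4}={0,4}
  n12('dccaba'): parent n11 fail=1; on 'a' 1→0 → fail=0;  out {1}∪∅={1}

Run:
[0] read 'd'  n0⇒n7
[1] read 'a'  n7⇒n13
[2] read 'c'  n13⇒n14
[3] read 'c'  n14⇒n15
[4] read 'd'  n15⇒n16  emit P2@[0:4],P6@[3:4]
[5] read 'd'  n16⇒n7 ·f
[6] read 'c'  n7⇒n8  emit P4@[5:6]
[7] read 'c'  n8⇒n9
[8] read 'a'  n9⇒n10
[9] read 'b'  n10⇒n11  emit P5@[9:9]
[10] read 'a'  n11⇒n12  emit P1@[5:10]
[11] read 'd'  n12⇒n7 ·f
[12] read 'a'  n7⇒n13
[13] read 'a'  n13⇒n0 ·f
[14] read 'b'  n0⇒n1  emit P5@[14:14]
[15] read 'c'  n1⇒n2
[16] read 'a'  n2⇒n3
[17] read 'c'  n3⇒n4
[18] read 'd'  n4⇒n5  emit P6@[17:18]
[19] read 'c'  n5⇒n6  emit P0@[14:19],P4@[18:19]
[20] read 'c'  n6⇒n9 ·f
[21] read 'c'  n9⇒n18 ·f
[22] read 'd'  n18⇒n19  emit P6@[21:22]
[23] read 'b'  n19⇒n17 ·f  emit P3@[22:23],P5@[23:23]
[24] read 'b'  n17⇒n1 ·f  emit P5@[24:24]
[25] read 'c'  n1⇒n2
[26] read 'a'  n2⇒n3
[27] read 'c'  n3⇒n4
[28] read 'd'  n4⇒n5  emit P6@[27:28]
[29] read 'c'  n5⇒n6  emit P0@[24:29],P4@[28:29]
[30] read 'c'  n6⇒n9 ·f
[31] read 'd'  n9⇒n19 ·f  emit P6@[30:31]
[32] read 'd'  n19⇒n7 ·f
[33] read 'a'  n7⇒n13
[34] read 'a'  n13⇒n0 ·f
[35] read 'd'  n0⇒n7
[36] read 'c'  n7⇒n8  emit P4@[35:36]
[37] read 'c'  n8⇒n9
[38] read 'c'  n9⇒n18 ·f
[39] read 'a'  n18⇒n0 ·f
[40] read 'c'  n0⇒n18
[41] read 'd'  n18⇒n19  emit P6@[40:41]
[42] read 'c'  n19⇒n8 ·f  emit P4@[41:42]
[43] read 'c'  n8⇒n9
[44] read 'a'  n9⇒n10
[45] read 'b'  n10⇒n11  emit P5@[45:45]
[46] read 'a'  n11⇒n12  emit P1@[41:46]
[47] read 'b'  n12⇒n1 ·f  emit P5@[47:47]
[48] read 'c'  n1⇒n2
[49] read 'd'  n2⇒n19 ·f  emit P6@[48:49]
[50] read 'd'  n19⇒n7 ·f
[51] read 'c'  n7⇒n8  emit P4@[50:51]
[52] read 'c'  n8⇒n9
[53] read 'a'  n9⇒n10
[54] read 'b'  n10⇒n11  emit P5@[54:54]
[55] read 'a'  n11⇒n12  emit P1@[50:55]
[56] read 'd'  n12⇒n7 ·f
[57] read 'a'  n7⇒n13
[58] read 'a'  n13⇒n0 ·f
[59] read 'b'  n0⇒n1  emit P5@[59:59]
[60] read 'a'  n1⇒n0 ·f

Result: [[4,2],[4,6],[6,4],[9,5],[10,1],[14,5],[18,6],[19,0],[19,4],[22,6],[23,3],[23,5],[24,5],[28,6],[29,0],[29,4],[31,6],[36,4],[41,6],[42,4],[45,5],[46,1],[47,5],[49,6],[51,4],[54,5],[55,1],[59,5]]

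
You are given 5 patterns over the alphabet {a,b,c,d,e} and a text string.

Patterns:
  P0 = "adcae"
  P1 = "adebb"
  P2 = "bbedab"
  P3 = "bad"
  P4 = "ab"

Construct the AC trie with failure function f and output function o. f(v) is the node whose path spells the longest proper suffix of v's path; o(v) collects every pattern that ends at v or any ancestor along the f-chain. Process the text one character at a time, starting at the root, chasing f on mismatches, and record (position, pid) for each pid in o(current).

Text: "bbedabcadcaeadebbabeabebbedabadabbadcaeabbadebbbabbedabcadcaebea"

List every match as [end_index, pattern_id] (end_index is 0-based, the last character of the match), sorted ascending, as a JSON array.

Build automaton:
Trie (insert patterns):
  0='ε' goto a→1 b→9
  1='a' goto b→17 d→2
  2='ad' goto c→3 e→6
  3='adc' goto a→4
  4='adca' goto e→5
  5='adcae' goto ·  ←P0
  6='ade' goto b→7
  7='adeb' goto b→8
  8='adebb' goto ·  ←P1
  9='b' goto a→15 b→10
  10='bb' goto e→11
  11='bbe' goto d→12
  12='bbed' goto a→13
  13='bbeda' goto b→14
  14='bbedab' goto ·  ←P2
  15='ba' goto d→16
  16='bad' goto ·  ←P3
  17='ab' goto ·  ←P4

BFS fail/out derivation:
  n1('a'): parent n0 fail=0; on 'a' 0 → fail=0;  out ∅∪∅=∅
  n9('b'): parent n0 fail=0; on 'b' 0 → fail=0;  out ∅∪∅=∅
  n2('ad'): parent n1 fail=0; on 'd' 0 → fail=0;  out ∅∪∅=∅
  n10('bb'): parent n9 fail=0; on 'b' 0 → fail=9;  out ∅∪∅=∅
  n15('ba'): parent n9 fail=0; on 'a' 0 → fail=1;  out ∅∪∅=∅
  n17('ab'): parent n1 fail=0; on 'b' 0 → fail=9;  out {4}∪∅={4}
  n3('adc'): parent n2 fail=0; on 'c' 0 → fail=0;  out ∅∪∅=∅
  n6('ade'): parent n2 fail=0; on 'e' 0 → fail=0;  out ∅∪∅=∅
  n11('bbe'): parent n10 fail=9; on 'e' 9→0 → fail=0;  out ∅∪∅=∅
  n16('bad'): parent n15 fail=1; on 'd' 1 → fail=2;  out {3}∪∅={3}
  n4('adca'): parent n3 fail=0; on 'a' 0 → fail=1;  out ∅∪∅=∅
  n7('adeb'): parent n6 fail=0; on 'b' 0 → fail=9;  out ∅∪∅=∅
  n12('bbed'): parent n11 fail=0; on 'd' 0 → fail=0;  out ∅∪∅=∅
  n5('adcae'): parent n4 fail=1; on 'e' 1→0 → fail=0;  out {0}∪∅={0}
  n8('adebb'): parent n7 fail=9; on 'b' 9 → fail=10;  out {1}∪∅={1}
  n13('bbeda'): parent n12 fail=0; on 'a' 0 → fail=1;  out ∅∪∅=∅
  n14('bbedab'): parent n13 fail=1; on 'b' 1 → fail=17;  out {2}∪{4}={2,4}

Scan:
[0] read 'b'  n0⇒n9
[1] read 'b'  n9⇒n10
[2] read 'e'  n10⇒n11
[3] read 'd'  n11⇒n12
[4] read 'a'  n12⇒n13
[5] read 'b'  n13⇒n14  ** P2@[0:5],P4@[4:5]
[6] read 'c'  n14⇒n0 (fail-walked)
[7] read 'a'  n0⇒n1
[8] read 'd'  n1⇒n2
[9] read 'c'  n2⇒n3
[10] read 'a'  n3⇒n4
[11] read 'e'  n4⇒n5  ** P0@[7:11]
[12] read 'a'  n5⇒n1 (fail-walked)
[13] read 'd'  n1⇒n2
[14] read 'e'  n2⇒n6
[15] read 'b'  n6⇒n7
[16] read 'b'  n7⇒n8  ** P1@[12:16]
[17] read 'a'  n8⇒n15 (fail-walked)
[18] read 'b'  n15⇒n17 (fail-walked)  ** P4@[17:18]
[19] read 'e'  n17⇒n0 (fail-walked)
[20] read 'a'  n0⇒n1
[21] read 'b'  n1⇒n17  ** P4@[20:21]
[22] read 'e'  n17⇒n0 (fail-walked)
[23] read 'b'  n0⇒n9
[24] read 'b'  n9⇒n10
[25] read 'e'  n10⇒n11
[26] read 'd'  n11⇒n12
[27] read 'a'  n12⇒n13
[28] read 'b'  n13⇒n14  ** P2@[23:28],P4@[27:28]
[29] read 'a'  n14⇒n15 (fail-walked)
[30] read 'd'  n15⇒n16  ** P3@[28:30]
[31] read 'a'  n16⇒n1 (fail-walked)
[32] read 'b'  n1⇒n17  ** P4@[31:32]
[33] read 'b'  n17⇒n10 (fail-walked)
[34] read 'a'  n10⇒n15 (fail-walked)
[35] read 'd'  n15⇒n16  ** P3@[33:35]
[36] read 'c'  n16⇒n3 (fail-walked)
[37] read 'a'  n3⇒n4
[38] read 'e'  n4⇒n5  ** P0@[34:38]
[39] read 'a'  n5⇒n1 (fail-walked)
[40] read 'b'  n1⇒n17  ** P4@[39:40]
[41] read 'b'  n17⇒n10 (fail-walked)
[42] read 'a'  n10⇒n15 (fail-walked)
[43] read 'd'  n15⇒n16  ** P3@[41:43]
[44] read 'e'  n16⇒n6 (fail-walked)
[45] read 'b'  n6⇒n7
[46] read 'b'  n7⇒n8  ** P1@[42:46]
[47] read 'b'  n8⇒n10 (fail-walked)
[48] read 'a'  n10⇒n15 (fail-walked)
[49] read 'b'  n15⇒n17 (fail-walked)  ** P4@[48:49]
[50] read 'b'  n17⇒n10 (fail-walked)
[51] read 'e'  n10⇒n11
[52] read 'd'  n11⇒n12
[53] read 'a'  n12⇒n13
[54] read 'b'  n13⇒n14  ** P2@[49:54],P4@[53:54]
[55] read 'c'  n14⇒n0 (fail-walked)
[56] read 'a'  n0⇒n1
[57] read 'd'  n1⇒n2
[58] read 'c'  n2⇒n3
[59] read 'a'  n3⇒n4
[60] read 'e'  n4⇒n5  ** P0@[56:60]
[61] read 'b'  n5⇒n9 (fail-walked)
[62] read 'e'  n9⇒n0 (fail-walked)
[63] read 'a'  n0⇒n1

Matches: [[5,2],[5,4],[11,0],[16,1],[18,4],[21,4],[28,2],[28,4],[30,3],[32,4],[35,3],[38,0],[40,4],[43,3],[46,1],[49,4],[54,2],[54,4],[60,0]]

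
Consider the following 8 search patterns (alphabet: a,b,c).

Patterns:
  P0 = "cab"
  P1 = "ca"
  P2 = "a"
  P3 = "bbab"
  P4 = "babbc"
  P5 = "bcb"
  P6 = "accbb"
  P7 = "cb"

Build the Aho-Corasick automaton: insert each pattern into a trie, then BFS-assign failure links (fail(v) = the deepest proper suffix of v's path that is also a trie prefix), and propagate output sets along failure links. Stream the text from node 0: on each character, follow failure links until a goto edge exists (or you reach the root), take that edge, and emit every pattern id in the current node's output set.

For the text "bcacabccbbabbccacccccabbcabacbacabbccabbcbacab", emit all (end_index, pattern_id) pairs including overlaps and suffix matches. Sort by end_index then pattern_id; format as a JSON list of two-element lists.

Construct AC machine:
Trie nodes:
  0='ε' goto a→4 b→5 c→1
  1='c' goto a→2 b→19
  2='ca' goto b→3  [P1 ends]
  3='cab' goto ·  [P0 ends]
  4='a' goto c→15  [P2 ends]
  5='b' goto a→9 b→6 c→13
  6='bb' goto a→7
  7='bba' goto b→8
  8='bbab' goto ·  [P3 ends]
  9='ba' goto b→10
  10='bab' goto b→11
  11='babb' goto c→12
  12='babbc' goto ·  [P4 ends]
  13='bc' goto b→14
  14='bcb' goto ·  [P5 ends]
  15='ac' goto c→16
  16='acc' goto b→17
  17='accb' goto b→18
  18='accbb' goto ·  [P6 ends]
  19='cb' goto ·  [P7 ends]

Failure links (BFS by depth):
  fail(1) 'c': from fail(0)=0 chase 'c': 0 ⇒ 0;  out=∅∪out(0)=∅
  fail(4) 'a': from fail(0)=0 chase 'a': 0 ⇒ 0;  out={2}∪out(0)={2}
  fail(5) 'b': from fail(0)=0 chase 'b': 0 ⇒ 0;  out=∅∪out(0)=∅
  fail(2) 'ca': from fail(1)=0 chase 'a': 0 ⇒ 4;  out={1}∪out(4)={1,2}
  fail(6) 'bb': from fail(5)=0 chase 'b': 0 ⇒ 5;  out=∅∪out(5)=∅
  fail(9) 'ba': from fail(5)=0 chase 'a': 0 ⇒ 4;  out=∅∪out(4)={2}
  fail(13) 'bc': from fail(5)=0 chase 'c': 0 ⇒ 1;  out=∅∪out(1)=∅
  fail(15) 'ac': from fail(4)=0 chase 'c': 0 ⇒ 1;  out=∅∪out(1)=∅
  fail(19) 'cb': from fail(1)=0 chase 'b': 0 ⇒ 5;  out={7}∪out(5)={7}
  fail(3) 'cab': from fail(2)=4 chase 'b': 4→0 ⇒ 5;  out={0}∪out(5)={0}
  fail(7) 'bba': from fail(6)=5 chase 'a': 5 ⇒ 9;  out=∅∪out(9)={2}
  fail(10) 'bab': from fail(9)=4 chase 'b': 4→0 ⇒ 5;  out=∅∪out(5)=∅
  fail(14) 'bcb': from fail(13)=1 chase 'b': 1 ⇒ 19;  out={5}∪out(19)={5,7}
  fail(16) 'acc': from fail(15)=1 chase 'c': 1→0 ⇒ 1;  out=∅∪out(1)=∅
  fail(8) 'bbab': from fail(7)=9 chase 'b': 9 ⇒ 10;  out={3}∪out(10)={3}
  fail(11) 'babb': from fail(10)=5 chase 'b': 5 ⇒ 6;  out=∅∪out(6)=∅
  fail(17) 'accb': from fail(16)=1 chase 'b': 1 ⇒ 19;  out=∅∪out(19)={7}
  fail(12) 'babbc': from fail(11)=6 chase 'c': 6→5 ⇒ 13;  out={4}∪out(13)={4}
  fail(18) 'accbb': from fail(17)=19 chase 'b': 19→5 ⇒ 6;  out={6}∪out(6)={6}

Scan:
i=0 'b': node 0→5
i=1 'c': node 5→13
i=2 'a': node 13→2 ·f  ** P1@[1:2],P2@[2:2]
i=3 'c': node 2→15 ·f
i=4 'a': node 15→2 ·f  ** P1@[3:4],P2@[4:4]
i=5 'b': node 2→3  ** P0@[3:5]
i=6 'c': node 3→13 ·f
i=7 'c': node 13→1 ·f
i=8 'b': node 1→19  ** P7@[7:8]
i=9 'b': node 19→6 ·f
i=10 'a': node 6→7  ** P2@[10:10]
i=11 'b': node 7→8  ** P3@[8:11]
i=12 'b': node 8→11 ·f
i=13 'c': node 11→12  ** P4@[9:13]
i=14 'c': node 12→1 ·f
i=15 'a': node 1→2  ** P1@[14:15],P2@[15:15]
i=16 'c': node 2→15 ·f
i=17 'c': node 15→16
i=18 'c': node 16→1 ·f
i=19 'c': node 1→1 ·f
i=20 'c': node 1→1 ·f
i=21 'a': node 1→2  ** P1@[20:21],P2@[21:21]
i=22 'b': node 2→3  ** P0@[20:22]
i=23 'b': node 3→6 ·f
i=24 'c': node 6→13 ·f
i=25 'a': node 13→2 ·f  ** P1@[24:25],P2@[25:25]
i=26 'b': node 2→3  ** P0@[24:26]
i=27 'a': node 3→9 ·f  ** P2@[27:27]
i=28 'c': node 9→15 ·f
i=29 'b': node 15→19 ·f  ** P7@[28:29]
i=30 'a': node 19→9 ·f  ** P2@[30:30]
i=31 'c': node 9→15 ·f
i=32 'a': node 15→2 ·f  ** P1@[31:32],P2@[32:32]
i=33 'b': node 2→3  ** P0@[31:33]
i=34 'b': node 3→6 ·f
i=35 'c': node 6→13 ·f
i=36 'c': node 13→1 ·f
i=37 'a': node 1→2  ** P1@[36:37],P2@[37:37]
i=38 'b': node 2→3  ** P0@[36:38]
i=39 'b': node 3→6 ·f
i=40 'c': node 6→13 ·f
i=41 'b': node 13→14  ** P5@[39:41],P7@[40:41]
i=42 'a': node 14→9 ·f  ** P2@[42:42]
i=43 'c': node 9→15 ·f
i=44 'a': node 15→2 ·f  ** P1@[43:44],P2@[44:44]
i=45 'b': node 2→3  ** P0@[43:45]

Result: [[2,1],[2,2],[4,1],[4,2],[5,0],[8,7],[10,2],[11,3],[13,4],[15,1],[15,2],[21,1],[21,2],[22,0],[25,1],[25,2],[26,0],[27,2],[29,7],[30,2],[32,1],[32,2],[33,0],[37,1],[37,2],[38,0],[41,5],[41,7],[42,2],[44,1],[44,2],[45,0]]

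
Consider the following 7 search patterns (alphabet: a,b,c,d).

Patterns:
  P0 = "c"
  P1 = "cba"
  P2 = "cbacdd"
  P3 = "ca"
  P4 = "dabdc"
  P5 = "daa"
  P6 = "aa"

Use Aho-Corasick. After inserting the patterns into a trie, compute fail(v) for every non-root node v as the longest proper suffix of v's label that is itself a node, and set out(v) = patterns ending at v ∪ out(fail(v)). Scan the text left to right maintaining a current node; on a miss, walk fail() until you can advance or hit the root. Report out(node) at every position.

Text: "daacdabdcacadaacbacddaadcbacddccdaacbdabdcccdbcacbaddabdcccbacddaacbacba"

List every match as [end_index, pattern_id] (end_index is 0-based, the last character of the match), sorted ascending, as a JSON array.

Construct AC machine:
Trie (insert patterns):
  0='ε' goto a→14 c→1 d→8
  1='c' goto a→7 b→2  ←P0
  2='cb' goto a→3
  3='cba' goto c→4  ←P1
  4='cbac' goto d→5
  5='cbacd' goto d→6
  6='cbacdd' goto ·  ←P2
  7='ca' goto ·  ←P3
  8='d' goto a→9
  9='da' goto a→13 b→10
  10='dab' goto d→11
  11='dabd' goto c→12
  12='dabdc' goto ·  ←P4
  13='daa' goto ·  ←P5
  14='a' goto a→15
  15='aa' goto ·  ←P6

Failure links (BFS by depth):
  n1('c'): parent n0 fail=0; on 'c' 0 → fail=0;  out {0}∪∅={0}
  n8('d'): parent n0 fail=0; on 'd' 0 → fail=0;  out ∅∪∅=∅
  n14('a'): parent n0 fail=0; on 'a' 0 → fail=0;  out ∅∪∅=∅
  n2('cb'): parent n1 fail=0; on 'b' 0 → fail=0;  out ∅∪∅=∅
  n7('ca'): parent n1 fail=0; on 'a' 0 → fail=14;  out {3}∪∅={3}
  n9('da'): parent n8 fail=0; on 'a' 0 → fail=14;  out ∅∪∅=∅
  n15('aa'): parent n14 fail=0; on 'a' 0 → fail=14;  out {6}∪∅={6}
  n3('cba'): parent n2 fail=0; on 'a' 0 → fail=14;  out {1}∪∅={1}
  n10('dab'): parent n9 fail=14; on 'b' 14→0 → fail=0;  out ∅∪∅=∅
  n13('daa'): parent n9 fail=14; on 'a' 14 → fail=15;  out {5}∪{6}={5,6}
  n4('cbac'): parent n3 fail=14; on 'c' 14→0 → fail=1;  out ∅∪{0}={0}
  n11('dabd'): parent n10 fail=0; on 'd' 0 → fail=8;  out ∅∪∅=∅
  n5('cbacd'): parent n4 fail=1; on 'd' 1→0 → fail=8;  out ∅∪∅=∅
  n12('dabdc'): parent n11 fail=8; on 'c' 8→0 → fail=1;  out {4}∪{0}={0,4}
  n6('cbacdd'): parent n5 fail=8; on 'd' 8→0 → fail=8;  out {2}∪∅={2}

Text stream:
pos 0 'd': at 8
pos 1 'a': at 9
pos 2 'a': at 13  ** P5@[0:2],P6@[1:2]
pos 3 'c': at 1 (fail-walked)  ** P0@[3:3]
pos 4 'd': at 8 (fail-walked)
pos 5 'a': at 9
pos 6 'b': at 10
pos 7 'd': at 11
pos 8 'c': at 12  ** P0@[8:8],P4@[4:8]
pos 9 'a': at 7 (fail-walked)  ** P3@[8:9]
pos 10 'c': at 1 (fail-walked)  ** P0@[10:10]
pos 11 'a': at 7  ** P3@[10:11]
pos 12 'd': at 8 (fail-walked)
pos 13 'a': at 9
pos 14 'a': at 13  ** P5@[12:14],P6@[13:14]
pos 15 'c': at 1 (fail-walked)  ** P0@[15:15]
pos 16 'b': at 2
pos 17 'a': at 3  ** P1@[15:17]
pos 18 'c': at 4  ** P0@[18:18]
pos 19 'd': at 5
pos 20 'd': at 6  ** P2@[15:20]
pos 21 'a': at 9 (fail-walked)
pos 22 'a': at 13  ** P5@[20:22],P6@[21:22]
pos 23 'd': at 8 (fail-walked)
pos 24 'c': at 1 (fail-walked)  ** P0@[24:24]
pos 25 'b': at 2
pos 26 'a': at 3  ** P1@[24:26]
pos 27 'c': at 4  ** P0@[27:27]
pos 28 'd': at 5
pos 29 'd': at 6  ** P2@[24:29]
pos 30 'c': at 1 (fail-walked)  ** P0@[30:30]
pos 31 'c': at 1 (fail-walked)  ** P0@[31:31]
pos 32 'd': at 8 (fail-walked)
pos 33 'a': at 9
pos 34 'a': at 13  ** P5@[32:34],P6@[33:34]
pos 35 'c': at 1 (fail-walked)  ** P0@[35:35]
pos 36 'b': at 2
pos 37 'd': at 8 (fail-walked)
pos 38 'a': at 9
pos 39 'b': at 10
pos 40 'd': at 11
pos 41 'c': at 12  ** P0@[41:41],P4@[37:41]
pos 42 'c': at 1 (fail-walked)  ** P0@[42:42]
pos 43 'c': at 1 (fail-walked)  ** P0@[43:43]
pos 44 'd': at 8 (fail-walked)
pos 45 'b': at 0 (fail-walked)
pos 46 'c': at 1  ** P0@[46:46]
pos 47 'a': at 7  ** P3@[46:47]
pos 48 'c': at 1 (fail-walked)  ** P0@[48:48]
pos 49 'b': at 2
pos 50 'a': at 3  ** P1@[48:50]
pos 51 'd': at 8 (fail-walked)
pos 52 'd': at 8 (fail-walked)
pos 53 'a': at 9
pos 54 'b': at 10
pos 55 'd': at 11
pos 56 'c': at 12  ** P0@[56:56],P4@[52:56]
pos 57 'c': at 1 (fail-walked)  ** P0@[57:57]
pos 58 'c': at 1 (fail-walked)  ** P0@[58:58]
pos 59 'b': at 2
pos 60 'a': at 3  ** P1@[58:60]
pos 61 'c': at 4  ** P0@[61:61]
pos 62 'd': at 5
pos 63 'd': at 6  ** P2@[58:63]
pos 64 'a': at 9 (fail-walked)
pos 65 'a': at 13  ** P5@[63:65],P6@[64:65]
pos 66 'c': at 1 (fail-walked)  ** P0@[66:66]
pos 67 'b': at 2
pos 68 'a': at 3  ** P1@[66:68]
pos 69 'c': at 4  ** P0@[69:69]
pos 70 'b': at 2 (fail-walked)
pos 71 'a': at 3  ** P1@[69:71]

Result: [[2,5],[2,6],[3,0],[8,0],[8,4],[9,3],[10,0],[11,3],[14,5],[14,6],[15,0],[17,1],[18,0],[20,2],[22,5],[22,6],[24,0],[26,1],[27,0],[29,2],[30,0],[31,0],[34,5],[34,6],[35,0],[41,0],[41,4],[42,0],[43,0],[46,0],[47,3],[48,0],[50,1],[56,0],[56,4],[57,0],[58,0],[60,1],[61,0],[63,2],[65,5],[65,6],[66,0],[68,1],[69,0],[71,1]]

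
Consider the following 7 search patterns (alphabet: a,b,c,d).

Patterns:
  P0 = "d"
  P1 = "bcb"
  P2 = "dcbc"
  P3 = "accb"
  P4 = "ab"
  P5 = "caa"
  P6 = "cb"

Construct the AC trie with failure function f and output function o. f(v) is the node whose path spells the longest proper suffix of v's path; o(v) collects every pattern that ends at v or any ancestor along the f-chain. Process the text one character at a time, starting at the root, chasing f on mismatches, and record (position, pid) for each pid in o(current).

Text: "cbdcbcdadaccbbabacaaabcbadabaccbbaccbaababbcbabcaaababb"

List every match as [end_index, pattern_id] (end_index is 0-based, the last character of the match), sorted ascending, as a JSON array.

Build:
Trie (insert patterns):
  0='ε' goto a→8 b→2 c→13 d→1
  1='d' goto c→5  [P0 ends]
  2='b' goto c→3
  3='bc' goto b→4
  4='bcb' goto ·  [P1 ends]
  5='dc' goto b→6
  6='dcb' goto c→7
  7='dcbc' goto ·  [P2 ends]
  8='a' goto b→12 c→9
  9='ac' goto c→10
  10='acc' goto b→11
  11='accb' goto ·  [P3 ends]
  12='ab' goto ·  [P4 ends]
  13='c' goto a→14 b→16
  14='ca' goto a→15
  15='caa' goto ·  [P5 ends]
  16='cb' goto ·  [P6 ends]

Failure links (BFS by depth):
  n1('d'): parent n0 fail=0; on 'd' 0 → fail=0;  out {0}∪∅={0}
  n2('b'): parent n0 fail=0; on 'b' 0 → fail=0;  out ∅∪∅=∅
  n8('a'): parent n0 fail=0; on 'a' 0 → fail=0;  out ∅∪∅=∅
  n13('c'): parent n0 fail=0; on 'c' 0 → fail=0;  out ∅∪∅=∅
  n3('bc'): parent n2 fail=0; on 'c' 0 → fail=13;  out ∅∪∅=∅
  n5('dc'): parent n1 fail=0; on 'c' 0 → fail=13;  out ∅∪∅=∅
  n9('ac'): parent n8 fail=0; on 'c' 0 → fail=13;  out ∅∪∅=∅
  n12('ab'): parent n8 fail=0; on 'b' 0 → fail=2;  out {4}∪∅={4}
  n14('ca'): parent n13 fail=0; on 'a' 0 → fail=8;  out ∅∪∅=∅
  n16('cb'): parent n13 fail=0; on 'b' 0 → fail=2;  out {6}∪∅={6}
  n4('bcb'): parent n3 fail=13; on 'b' 13 → fail=16;  out {1}∪{6}={1,6}
  n6('dcb'): parent n5 fail=13; on 'b' 13 → fail=16;  out ∅∪{6}={6}
  n10('acc'): parent n9 fail=13; on 'c' 13→0 → fail=13;  out ∅∪∅=∅
  n15('caa'): parent n14 fail=8; on 'a' 8→0 → fail=8;  out {5}∪∅={5}
  n7('dcbc'): parent n6 fail=16; on 'c' 16→2 → fail=3;  out {2}∪∅={2}
  n11('accb'): parent n10 fail=13; on 'b' 13 → fail=16;  out {3}∪{6}={3,6}

Scan:
[0] read 'c'  n0⇒n13
[1] read 'b'  n13⇒n16  emit P6@[0:1]
[2] read 'd'  n16⇒n1 (via fail)  emit P0@[2:2]
[3] read 'c'  n1⇒n5
[4] read 'b'  n5⇒n6  emit P6@[3:4]
[5] read 'c'  n6⇒n7  emit P2@[2:5]
[6] read 'd'  n7⇒n1 (via fail)  emit P0@[6:6]
[7] read 'a'  n1⇒n8 (via fail)
[8] read 'd'  n8⇒n1 (via fail)  emit P0@[8:8]
[9] read 'a'  n1⇒n8 (via fail)
[10] read 'c'  n8⇒n9
[11] read 'c'  n9⇒n10
[12] read 'b'  n10⇒n11  emit P3@[9:12],P6@[11:12]
[13] read 'b'  n11⇒n2 (via fail)
[14] read 'a'  n2⇒n8 (via fail)
[15] read 'b'  n8⇒n12  emit P4@[14:15]
[16] read 'a'  n12⇒n8 (via fail)
[17] read 'c'  n8⇒n9
[18] read 'a'  n9⇒n14 (via fail)
[19] read 'a'  n14⇒n15  emit P5@[17:19]
[20] read 'a'  n15⇒n8 (via fail)
[21] read 'b'  n8⇒n12  emit P4@[20:21]
[22] read 'c'  n12⇒n3 (via fail)
[23] read 'b'  n3⇒n4  emit P1@[21:23],P6@[22:23]
[24] read 'a'  n4⇒n8 (via fail)
[25] read 'd'  n8⇒n1 (via fail)  emit P0@[25:25]
[26] read 'a'  n1⇒n8 (via fail)
[27] read 'b'  n8⇒n12  emit P4@[26:27]
[28] read 'a'  n12⇒n8 (via fail)
[29] read 'c'  n8⇒n9
[30] read 'c'  n9⇒n10
[31] read 'b'  n10⇒n11  emit P3@[28:31],P6@[30:31]
[32] read 'b'  n11⇒n2 (via fail)
[33] read 'a'  n2⇒n8 (via fail)
[34] read 'c'  n8⇒n9
[35] read 'c'  n9⇒n10
[36] read 'b'  n10⇒n11  emit P3@[33:36],P6@[35:36]
[37] read 'a'  n11⇒n8 (via fail)
[38] read 'a'  n8⇒n8 (via fail)
[39] read 'b'  n8⇒n12  emit P4@[38:39]
[40] read 'a'  n12⇒n8 (via fail)
[41] read 'b'  n8⇒n12  emit P4@[40:41]
[42] read 'b'  n12⇒n2 (via fail)
[43] read 'c'  n2⇒n3
[44] read 'b'  n3⇒n4  emit P1@[42:44],P6@[43:44]
[45] read 'a'  n4⇒n8 (via fail)
[46] read 'b'  n8⇒n12  emit P4@[45:46]
[47] read 'c'  n12⇒n3 (via fail)
[48] read 'a'  n3⇒n14 (via fail)
[49] read 'a'  n14⇒n15  emit P5@[47:49]
[50] read 'a'  n15⇒n8 (via fail)
[51] read 'b'  n8⇒n12  emit P4@[50:51]
[52] read 'a'  n12⇒n8 (via fail)
[53] read 'b'  n8⇒n12  emit P4@[52:53]
[54] read 'b'  n12⇒n2 (via fail)

Matches: [[1,6],[2,0],[4,6],[5,2],[6,0],[8,0],[12,3],[12,6],[15,4],[19,5],[21,4],[23,1],[23,6],[25,0],[27,4],[31,3],[31,6],[36,3],[36,6],[39,4],[41,4],[44,1],[44,6],[46,4],[49,5],[51,4],[53,4]]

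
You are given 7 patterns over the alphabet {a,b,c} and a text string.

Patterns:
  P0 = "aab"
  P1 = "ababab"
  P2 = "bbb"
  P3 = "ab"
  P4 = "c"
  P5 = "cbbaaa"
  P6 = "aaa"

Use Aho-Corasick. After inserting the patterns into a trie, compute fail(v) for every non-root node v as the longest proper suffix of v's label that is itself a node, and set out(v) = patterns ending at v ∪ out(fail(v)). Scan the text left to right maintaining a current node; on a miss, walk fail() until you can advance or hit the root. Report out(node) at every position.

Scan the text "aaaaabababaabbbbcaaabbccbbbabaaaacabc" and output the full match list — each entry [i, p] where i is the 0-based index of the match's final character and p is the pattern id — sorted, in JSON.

Construct AC machine:
Trie nodes:
  n0 'ε': a→1 b→9 c→12
  n1 'a': a→2 b→4
  n2 'aa': a→18 b→3
  n3 'aab': ·  ←P0
  n4 'ab': a→5  ←P3
  n5 'aba': b→6
  n6 'abab': a→7
  n7 'ababa': b→8
  n8 'ababab': ·  ←P1
  n9 'b': b→10
  n10 'bb': b→11
  n11 'bbb': ·  ←P2
  n12 'c': b→13  ←P4
  n13 'cb': b→14
  n14 'cbb': a→15
  n15 'cbba': a→16
  n16 'cbbaa': a→17
  n17 'cbbaaa': ·  ←P5
  n18 'aaa': ·  ←P6

BFS fail/out derivation:
  n1('a'): parent n0 fail=0; on 'a' 0 → fail=0;  out ∅∪∅=∅
  n9('b'): parent n0 fail=0; on 'b' 0 → fail=0;  out ∅∪∅=∅
  n12('c'): parent n0 fail=0; on 'c' 0 → fail=0;  out {4}∪∅={4}
  n2('aa'): parent n1 fail=0; on 'a' 0 → fail=1;  out ∅∪∅=∅
  n4('ab'): parent n1 fail=0; on 'b' 0 → fail=9;  out {3}∪∅={3}
  n10('bb'): parent n9 fail=0; on 'b' 0 → fail=9;  out ∅∪∅=∅
  n13('cb'): parent n12 fail=0; on 'b' 0 → fail=9;  out ∅∪∅=∅
  n3('aab'): parent n2 fail=1; on 'b' 1 → fail=4;  out {0}∪{3}={0,3}
  n5('aba'): parent n4 fail=9; on 'a' 9→0 → fail=1;  out ∅∪∅=∅
  n11('bbb'): parent n10 fail=9; on 'b' 9 → fail=10;  out {2}∪∅={2}
  n14('cbb'): parent n13 fail=9; on 'b' 9 → fail=10;  out ∅∪∅=∅
  n18('aaa'): parent n2 fail=1; on 'a' 1 → fail=2;  out {6}∪∅={6}
  n6('abab'): parent n5 fail=1; on 'b' 1 → fail=4;  out ∅∪{3}={3}
  n15('cbba'): parent n14 fail=10; on 'a' 10→9→0 → fail=1;  out ∅∪∅=∅
  n7('ababa'): parent n6 fail=4; on 'a' 4 → fail=5;  out ∅∪∅=∅
  n16('cbbaa'): parent n15 fail=1; on 'a' 1 → fail=2;  out ∅∪∅=∅
  n8('ababab'): parent n7 fail=5; on 'b' 5 → fail=6;  out {1}∪{3}={1,3}
  n17('cbbaaa'): parent n16 fail=2; on 'a' 2 → fail=18;  out {5}∪{6}={5,6}

Run:
[0] read 'a'  n0⇒n1
[1] read 'a'  n1⇒n2
[2] read 'a'  n2⇒n18  ** P6@[0:2]
[3] read 'a'  n18⇒n18 (fail-walked)  ** P6@[1:3]
[4] read 'a'  n18⇒n18 (fail-walked)  ** P6@[2:4]
[5] read 'b'  n18⇒n3 (fail-walked)  ** P0@[3:5],P3@[4:5]
[6] read 'a'  n3⇒n5 (fail-walked)
[7] read 'b'  n5⇒n6  ** P3@[6:7]
[8] read 'a'  n6⇒n7
[9] read 'b'  n7⇒n8  ** P1@[4:9],P3@[8:9]
[10] read 'a'  n8⇒n7 (fail-walked)
[11] read 'a'  n7⇒n2 (fail-walked)
[12] read 'b'  n2⇒n3  ** P0@[10:12],P3@[11:12]
[13] read 'b'  n3⇒n10 (fail-walked)
[14] read 'b'  n10⇒n11  ** P2@[12:14]
[15] read 'b'  n11⇒n11 (fail-walked)  ** P2@[13:15]
[16] read 'c'  n11⇒n12 (fail-walked)  ** P4@[16:16]
[17] read 'a'  n12⇒n1 (fail-walked)
[18] read 'a'  n1⇒n2
[19] read 'a'  n2⇒n18  ** P6@[17:19]
[20] read 'b'  n18⇒n3 (fail-walked)  ** P0@[18:20],P3@[19:20]
[21] read 'b'  n3⇒n10 (fail-walked)
[22] read 'c'  n10⇒n12 (fail-walked)  ** P4@[22:22]
[23] read 'c'  n12⇒n12 (fail-walked)  ** P4@[23:23]
[24] read 'b'  n12⇒n13
[25] read 'b'  n13⇒n14
[26] read 'b'  n14⇒n11 (fail-walked)  ** P2@[24:26]
[27] read 'a'  n11⇒n1 (fail-walked)
[28] read 'b'  n1⇒n4  ** P3@[27:28]
[29] read 'a'  n4⇒n5
[30] read 'a'  n5⇒n2 (fail-walked)
[31] read 'a'  n2⇒n18  ** P6@[29:31]
[32] read 'a'  n18⇒n18 (fail-walked)  ** P6@[30:32]
[33] read 'c'  n18⇒n12 (fail-walked)  ** P4@[33:33]
[34] read 'a'  n12⇒n1 (fail-walked)
[35] read 'b'  n1⇒n4  ** P3@[34:35]
[36] read 'c'  n4⇒n12 (fail-walked)  ** P4@[36:36]

All matches (sorted): [[2,6],[3,6],[4,6],[5,0],[5,3],[7,3],[9,1],[9,3],[12,0],[12,3],[14,2],[15,2],[16,4],[19,6],[20,0],[20,3],[22,4],[23,4],[26,2],[28,3],[31,6],[32,6],[33,4],[35,3],[36,4]]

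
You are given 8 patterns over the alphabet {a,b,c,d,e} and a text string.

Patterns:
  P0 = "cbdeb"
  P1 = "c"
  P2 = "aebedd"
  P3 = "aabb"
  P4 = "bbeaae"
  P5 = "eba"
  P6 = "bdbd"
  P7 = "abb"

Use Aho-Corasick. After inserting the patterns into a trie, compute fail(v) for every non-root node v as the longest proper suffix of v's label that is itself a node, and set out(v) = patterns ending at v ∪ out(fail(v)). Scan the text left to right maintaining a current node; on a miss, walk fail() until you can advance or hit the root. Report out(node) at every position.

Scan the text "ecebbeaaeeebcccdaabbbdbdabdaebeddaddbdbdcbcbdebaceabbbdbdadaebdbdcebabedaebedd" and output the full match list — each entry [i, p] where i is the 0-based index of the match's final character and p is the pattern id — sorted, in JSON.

Build automaton:
Trie (insert patterns):
  0='ε' goto a→6 b→15 c→1 e→21
  1='c' goto b→2  [P1 ends]
  2='cb' goto d→3
  3='cbd' goto e→4
  4='cbde' goto b→5
  5='cbdeb' goto ·  [P0 ends]
  6='a' goto a→12 b→27 e→7
  7='ae' goto b→8
  8='aeb' goto e→9
  9='aebe' goto d→10
  10='aebed' goto d→11
  11='aebedd' goto ·  [P2 ends]
  12='aa' goto b→13
  13='aab' goto b→14
  14='aabb' goto ·  [P3 ends]
  15='b' goto b→16 d→24
  16='bb' goto e→17
  17='bbe' goto a→18
  18='bbea' goto a→19
  19='bbeaa' goto e→20
  20='bbeaae' goto ·  [P4 ends]
  21='e' goto b→22
  22='eb' goto a→23
  23='eba' goto ·  [P5 ends]
  24='bd' goto b→25
  25='bdb' goto d→26
  26='bdbd' goto ·  [P6 ends]
  27='ab' goto b→28
  28='abb' goto ·  [P7 ends]

BFS fail/out derivation:
  fail(1) 'c': from fail(0)=0 chase 'c': 0 ⇒ 0;  out={1}∪out(0)={1}
  fail(6) 'a': from fail(0)=0 chase 'a': 0 ⇒ 0;  out=∅∪out(0)=∅
  fail(15) 'b': from fail(0)=0 chase 'b': 0 ⇒ 0;  out=∅∪out(0)=∅
  fail(21) 'e': from fail(0)=0 chase 'e': 0 ⇒ 0;  out=∅∪out(0)=∅
  fail(2) 'cb': from fail(1)=0 chase 'b': 0 ⇒ 15;  out=∅∪out(15)=∅
  fail(7) 'ae': from fail(6)=0 chase 'e': 0 ⇒ 21;  out=∅∪out(21)=∅
  fail(12) 'aa': from fail(6)=0 chase 'a': 0 ⇒ 6;  out=∅∪out(6)=∅
  fail(16) 'bb': from fail(15)=0 chase 'b': 0 ⇒ 15;  out=∅∪out(15)=∅
  fail(22) 'eb': from fail(21)=0 chase 'b': 0 ⇒ 15;  out=∅∪out(15)=∅
  fail(24) 'bd': from fail(15)=0 chase 'd': 0 ⇒ 0;  out=∅∪out(0)=∅
  fail(27) 'ab': from fail(6)=0 chase 'b': 0 ⇒ 15;  out=∅∪out(15)=∅
  fail(3) 'cbd': from fail(2)=15 chase 'd': 15 ⇒ 24;  out=∅∪out(24)=∅
  fail(8) 'aeb': from fail(7)=21 chase 'b': 21 ⇒ 22;  out=∅∪out(22)=∅
  fail(13) 'aab': from fail(12)=6 chase 'b': 6 ⇒ 27;  out=∅∪out(27)=∅
  fail(17) 'bbe': from fail(16)=15 chase 'e': 15→0 ⇒ 21;  out=∅∪out(21)=∅
  fail(23) 'eba': from fail(22)=15 chase 'a': 15→0 ⇒ 6;  out={5}∪out(6)={5}
  fail(25) 'bdb': from fail(24)=0 chase 'b': 0 ⇒ 15;  out=∅∪out(15)=∅
  fail(28) 'abb': from fail(27)=15 chase 'b': 15 ⇒ 16;  out={7}∪out(16)={7}
  fail(4) 'cbde': from fail(3)=24 chase 'e': 24→0 ⇒ 21;  out=∅∪out(21)=∅
  fail(9) 'aebe': from fail(8)=22 chase 'e': 22→15→0 ⇒ 21;  out=∅∪out(21)=∅
  fail(14) 'aabb': from fail(13)=27 chase 'b': 27 ⇒ 28;  out={3}∪out(28)={3,7}
  fail(18) 'bbea': from fail(17)=21 chase 'a': 21→0 ⇒ 6;  out=∅∪out(6)=∅
  fail(26) 'bdbd': from fail(25)=15 chase 'd': 15 ⇒ 24;  out={6}∪out(24)={6}
  fail(5) 'cbdeb': from fail(4)=21 chase 'b': 21 ⇒ 22;  out={0}∪out(22)={0}
  fail(10) 'aebed': from fail(9)=21 chase 'd': 21→0 ⇒ 0;  out=∅∪out(0)=∅
  fail(19) 'bbeaa': from fail(18)=6 chase 'a': 6 ⇒ 12;  out=∅∪out(12)=∅
  fail(11) 'aebedd': from fail(10)=0 chase 'd': 0 ⇒ 0;  out={2}∪out(0)={2}
  fail(20) 'bbeaae': from fail(19)=12 chase 'e': 12→6 ⇒ 7;  out={4}∪out(7)={4}

Run:
i=0 'e': node 0→21
i=1 'c': node 21→1 ·f  → match P1@[1:1]
i=2 'e': node 1→21 ·f
i=3 'b': node 21→22
i=4 'b': node 22→16 ·f
i=5 'e': node 16→17
i=6 'a': node 17→18
i=7 'a': node 18→19
i=8 'e': node 19→20  → match P4@[3:8]
i=9 'e': node 20→21 ·f
i=10 'e': node 21→21 ·f
i=11 'b': node 21→22
i=12 'c': node 22→1 ·f  → match P1@[12:12]
i=13 'c': node 1→1 ·f  → match P1@[13:13]
i=14 'c': node 1→1 ·f  → match P1@[14:14]
i=15 'd': node 1→0 ·f
i=16 'a': node 0→6
i=17 'a': node 6→12
i=18 'b': node 12→13
i=19 'b': node 13→14  → match P3@[16:19],P7@[17:19]
i=20 'b': node 14→16 ·f
i=21 'd': node 16→24 ·f
i=22 'b': node 24→25
i=23 'd': node 25→26  → match P6@[20:23]
i=24 'a': node 26→6 ·f
i=25 'b': node 6→27
i=26 'd': node 27→24 ·f
i=27 'a': node 24→6 ·f
i=28 'e': node 6→7
i=29 'b': node 7→8
i=30 'e': node 8→9
i=31 'd': node 9→10
i=32 'd': node 10→11  → match P2@[27:32]
i=33 'a': node 11→6 ·f
i=34 'd': node 6→0 ·f
i=35 'd': node 0→0
i=36 'b': node 0→15
i=37 'd': node 15→24
i=38 'b': node 24→25
i=39 'd': node 25→26  → match P6@[36:39]
i=40 'c': node 26→1 ·f  → match P1@[40:40]
i=41 'b': node 1→2
i=42 'c': node 2→1 ·f  → match P1@[42:42]
i=43 'b': node 1→2
i=44 'd': node 2→3
i=45 'e': node 3→4
i=46 'b': node 4→5  → match P0@[42:46]
i=47 'a': node 5→23 ·f  → match P5@[45:47]
i=48 'c': node 23→1 ·f  → match P1@[48:48]
i=49 'e': node 1→21 ·f
i=50 'a': node 21→6 ·f
i=51 'b': node 6→27
i=52 'b': node 27→28  → match P7@[50:52]
i=53 'b': node 28→16 ·f
i=54 'd': node 16→24 ·f
i=55 'b': node 24→25
i=56 'd': node 25→26  → match P6@[53:56]
i=57 'a': node 26→6 ·f
i=58 'd': node 6→0 ·f
i=59 'a': node 0→6
i=60 'e': node 6→7
i=61 'b': node 7→8
i=62 'd': node 8→24 ·f
i=63 'b': node 24→25
i=64 'd': node 25→26  → match P6@[61:64]
i=65 'c': node 26→1 ·f  → match P1@[65:65]
i=66 'e': node 1→21 ·f
i=67 'b': node 21→22
i=68 'a': node 22→23  → match P5@[66:68]
i=69 'b': node 23→27 ·f
i=70 'e': node 27→21 ·f
i=71 'd': node 21→0 ·f
i=72 'a': node 0→6
i=73 'e': node 6→7
i=74 'b': node 7→8
i=75 'e': node 8→9
i=76 'd': node 9→10
i=77 'd': node 10→11  → match P2@[72:77]

All matches (sorted): [[1,1],[8,4],[12,1],[13,1],[14,1],[19,3],[19,7],[23,6],[32,2],[39,6],[40,1],[42,1],[46,0],[47,5],[48,1],[52,7],[56,6],[64,6],[65,1],[68,5],[77,2]]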